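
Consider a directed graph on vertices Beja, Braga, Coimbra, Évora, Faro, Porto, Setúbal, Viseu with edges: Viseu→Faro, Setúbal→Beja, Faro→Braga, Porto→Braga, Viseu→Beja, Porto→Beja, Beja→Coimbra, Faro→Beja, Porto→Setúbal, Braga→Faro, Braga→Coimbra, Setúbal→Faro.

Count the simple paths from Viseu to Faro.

Viseu→Faro

1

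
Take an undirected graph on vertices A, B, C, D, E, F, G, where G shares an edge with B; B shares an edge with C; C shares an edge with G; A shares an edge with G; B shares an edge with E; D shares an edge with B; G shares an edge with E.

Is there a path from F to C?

F has no edges, so nothing is reachable from it.

No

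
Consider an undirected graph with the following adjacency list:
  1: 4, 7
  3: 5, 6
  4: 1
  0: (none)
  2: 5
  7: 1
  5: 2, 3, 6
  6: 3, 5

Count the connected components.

3

From 0: component {0}.
From 1: component {1, 4, 7}.
From 2: component {2, 3, 5, 6}.
That's 3 components.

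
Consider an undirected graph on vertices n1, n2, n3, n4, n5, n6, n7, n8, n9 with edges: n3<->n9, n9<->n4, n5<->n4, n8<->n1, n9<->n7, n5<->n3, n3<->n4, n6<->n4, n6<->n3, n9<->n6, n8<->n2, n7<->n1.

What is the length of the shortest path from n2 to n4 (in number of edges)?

5

Distance 0: n2.
Distance 1: n8.
Distance 2: n1.
Distance 3: n7.
Distance 4: n9.
Distance 5: n3, n4, n6 — contains n4.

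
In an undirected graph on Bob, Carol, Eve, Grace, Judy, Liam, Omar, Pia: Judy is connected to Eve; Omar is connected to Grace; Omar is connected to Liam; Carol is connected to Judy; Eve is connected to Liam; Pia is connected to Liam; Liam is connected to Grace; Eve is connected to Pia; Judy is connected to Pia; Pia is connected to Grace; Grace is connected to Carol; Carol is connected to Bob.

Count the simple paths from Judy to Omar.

Judy–Carol–Grace–Liam–Omar
Judy–Carol–Grace–Omar
Judy–Carol–Grace–Pia–Eve–Liam–Omar
Judy–Carol–Grace–Pia–Liam–Omar
Judy–Eve–Liam–Grace–Omar
Judy–Eve–Liam–Omar
Judy–Eve–Liam–Pia–Grace–Omar
Judy–Eve–Pia–Grace–Liam–Omar
... and 9 more.

17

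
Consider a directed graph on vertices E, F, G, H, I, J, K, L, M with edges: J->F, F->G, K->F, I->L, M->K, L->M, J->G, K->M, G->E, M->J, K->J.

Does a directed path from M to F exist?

Explore from M.
Distance 1: reach J, K.
Distance 2: reach F, G.
Found F.

Yes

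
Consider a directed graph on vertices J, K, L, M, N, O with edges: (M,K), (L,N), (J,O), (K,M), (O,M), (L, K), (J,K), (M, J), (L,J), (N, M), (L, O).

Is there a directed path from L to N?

Yes

Explore from L.
Distance 1: reach J, K, N, O.
Found N.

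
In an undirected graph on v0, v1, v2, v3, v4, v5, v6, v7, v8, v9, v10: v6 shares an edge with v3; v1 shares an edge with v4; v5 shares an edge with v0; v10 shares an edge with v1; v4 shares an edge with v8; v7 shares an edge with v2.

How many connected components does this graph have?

5

From v0: component {v0, v5}.
From v1: component {v1, v4, v8, v10}.
From v2: component {v2, v7}.
From v3: component {v3, v6}.
From v9: component {v9}.
That's 5 components.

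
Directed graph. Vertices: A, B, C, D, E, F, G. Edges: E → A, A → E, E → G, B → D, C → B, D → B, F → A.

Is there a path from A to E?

Explore from A.
Distance 1: reach E.
Found E.

Yes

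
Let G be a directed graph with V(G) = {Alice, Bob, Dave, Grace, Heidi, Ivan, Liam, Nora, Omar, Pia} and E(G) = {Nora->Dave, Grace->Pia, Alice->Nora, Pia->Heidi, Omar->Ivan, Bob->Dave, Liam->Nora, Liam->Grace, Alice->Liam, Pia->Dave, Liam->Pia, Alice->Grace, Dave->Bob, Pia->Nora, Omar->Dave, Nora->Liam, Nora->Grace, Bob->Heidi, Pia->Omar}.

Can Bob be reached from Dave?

Yes

Explore from Dave.
Distance 1: reach Bob.
Found Bob.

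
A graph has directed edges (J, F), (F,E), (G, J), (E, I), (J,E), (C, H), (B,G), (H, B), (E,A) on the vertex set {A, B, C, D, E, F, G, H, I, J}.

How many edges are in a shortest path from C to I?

Distance 0: C.
Distance 1: H.
Distance 2: B.
Distance 3: G.
Distance 4: J.
Distance 5: E, F.
Distance 6: A, I — contains I.

6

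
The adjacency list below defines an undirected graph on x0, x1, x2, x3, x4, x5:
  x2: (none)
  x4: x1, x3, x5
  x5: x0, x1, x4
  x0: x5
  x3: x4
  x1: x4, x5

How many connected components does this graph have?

From x0: component {x0, x1, x3, x4, x5}.
From x2: component {x2}.
That's 2 components.

2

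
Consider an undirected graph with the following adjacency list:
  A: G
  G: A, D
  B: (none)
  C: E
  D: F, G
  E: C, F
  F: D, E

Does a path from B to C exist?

No

B has no edges, so nothing is reachable from it.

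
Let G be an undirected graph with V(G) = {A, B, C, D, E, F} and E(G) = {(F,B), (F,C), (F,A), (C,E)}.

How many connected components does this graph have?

From A: component {A, B, C, E, F}.
From D: component {D}.
That's 2 components.

2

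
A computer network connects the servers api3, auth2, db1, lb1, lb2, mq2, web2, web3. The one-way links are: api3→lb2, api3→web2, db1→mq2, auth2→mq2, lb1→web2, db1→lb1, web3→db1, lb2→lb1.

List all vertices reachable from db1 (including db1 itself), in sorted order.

db1, lb1, mq2, web2

Start at db1.
Its neighbours: lb1, mq2.
Then their neighbours: web2.
Nothing further is reachable.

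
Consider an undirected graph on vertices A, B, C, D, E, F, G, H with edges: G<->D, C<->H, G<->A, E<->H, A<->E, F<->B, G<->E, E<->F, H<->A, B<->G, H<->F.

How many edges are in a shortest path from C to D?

Distance 0: C.
Distance 1: H.
Distance 2: A, E, F.
Distance 3: B, G.
Distance 4: D — contains D.

4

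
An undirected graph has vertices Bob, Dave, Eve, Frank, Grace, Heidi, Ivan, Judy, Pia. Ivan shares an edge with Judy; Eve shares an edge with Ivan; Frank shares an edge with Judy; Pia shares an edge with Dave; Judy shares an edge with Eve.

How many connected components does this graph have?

5

From Bob: component {Bob}.
From Dave: component {Dave, Pia}.
From Eve: component {Eve, Frank, Ivan, Judy}.
From Grace: component {Grace}.
From Heidi: component {Heidi}.
That's 5 components.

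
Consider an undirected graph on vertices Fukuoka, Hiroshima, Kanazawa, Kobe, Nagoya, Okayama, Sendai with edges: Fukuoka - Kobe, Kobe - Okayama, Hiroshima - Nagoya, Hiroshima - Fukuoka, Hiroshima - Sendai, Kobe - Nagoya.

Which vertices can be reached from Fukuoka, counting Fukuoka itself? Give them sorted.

Fukuoka, Hiroshima, Kobe, Nagoya, Okayama, Sendai

Start at Fukuoka.
Its neighbours: Hiroshima, Kobe.
Then their neighbours: Nagoya, Okayama, Sendai.
Nothing further is reachable.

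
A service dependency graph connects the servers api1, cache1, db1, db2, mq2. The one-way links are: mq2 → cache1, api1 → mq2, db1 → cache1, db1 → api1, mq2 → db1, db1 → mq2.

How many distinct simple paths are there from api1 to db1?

1

api1→mq2→db1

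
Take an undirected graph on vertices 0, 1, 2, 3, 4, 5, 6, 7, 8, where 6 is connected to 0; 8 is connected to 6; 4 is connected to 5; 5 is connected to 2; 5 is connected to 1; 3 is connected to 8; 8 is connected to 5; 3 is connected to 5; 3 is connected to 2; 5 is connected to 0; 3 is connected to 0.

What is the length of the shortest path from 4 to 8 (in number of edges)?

2

Distance 0: 4.
Distance 1: 5.
Distance 2: 0, 1, 2, 3, 8 — contains 8.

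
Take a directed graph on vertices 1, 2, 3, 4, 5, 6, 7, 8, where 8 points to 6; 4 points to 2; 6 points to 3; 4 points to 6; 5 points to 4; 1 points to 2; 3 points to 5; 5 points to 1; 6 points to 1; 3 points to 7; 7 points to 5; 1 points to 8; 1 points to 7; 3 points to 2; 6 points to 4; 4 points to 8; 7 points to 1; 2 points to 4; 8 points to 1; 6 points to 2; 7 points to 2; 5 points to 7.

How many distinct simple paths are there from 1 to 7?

1→2→4→6→3→5→7
1→2→4→6→3→7
1→2→4→8→6→3→5→7
1→2→4→8→6→3→7
1→7
1→8→6→3→5→7
1→8→6→3→7

7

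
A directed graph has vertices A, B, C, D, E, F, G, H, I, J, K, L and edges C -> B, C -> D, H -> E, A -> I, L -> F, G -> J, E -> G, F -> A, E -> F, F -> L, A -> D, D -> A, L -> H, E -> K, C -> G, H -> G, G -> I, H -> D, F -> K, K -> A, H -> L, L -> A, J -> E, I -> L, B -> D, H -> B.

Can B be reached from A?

Yes

Explore from A.
Distance 1: reach D, I.
Distance 2: reach L.
Distance 3: reach F, H.
Distance 4: reach B, E, G, K.
Found B.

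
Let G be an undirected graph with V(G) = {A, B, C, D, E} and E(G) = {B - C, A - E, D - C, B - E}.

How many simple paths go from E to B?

1

E–B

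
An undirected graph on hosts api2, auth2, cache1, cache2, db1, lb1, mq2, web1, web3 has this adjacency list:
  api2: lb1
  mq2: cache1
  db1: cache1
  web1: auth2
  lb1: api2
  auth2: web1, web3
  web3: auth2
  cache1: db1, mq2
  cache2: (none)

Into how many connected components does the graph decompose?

4

From api2: component {api2, lb1}.
From auth2: component {auth2, web1, web3}.
From cache1: component {cache1, db1, mq2}.
From cache2: component {cache2}.
That's 4 components.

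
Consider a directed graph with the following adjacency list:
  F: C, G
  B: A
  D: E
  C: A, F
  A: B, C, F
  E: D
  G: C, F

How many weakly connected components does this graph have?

2

From A: component {A, B, C, F, G}.
From D: component {D, E}.
That's 2 components.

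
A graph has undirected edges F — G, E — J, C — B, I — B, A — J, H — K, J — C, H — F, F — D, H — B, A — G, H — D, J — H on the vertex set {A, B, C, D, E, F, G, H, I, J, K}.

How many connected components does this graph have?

1

From A: component {A, B, C, D, E, F, G, H, I, J, K}.
That's 1 component.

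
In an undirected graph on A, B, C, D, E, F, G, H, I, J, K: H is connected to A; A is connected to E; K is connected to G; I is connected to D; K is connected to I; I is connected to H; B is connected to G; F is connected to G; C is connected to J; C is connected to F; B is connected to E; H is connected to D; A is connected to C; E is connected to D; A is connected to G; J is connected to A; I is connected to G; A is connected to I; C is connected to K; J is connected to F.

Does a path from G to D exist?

Yes

Explore from G.
Distance 1: reach A, B, F, I, K.
Distance 2: reach C, D, E, H, J.
Found D.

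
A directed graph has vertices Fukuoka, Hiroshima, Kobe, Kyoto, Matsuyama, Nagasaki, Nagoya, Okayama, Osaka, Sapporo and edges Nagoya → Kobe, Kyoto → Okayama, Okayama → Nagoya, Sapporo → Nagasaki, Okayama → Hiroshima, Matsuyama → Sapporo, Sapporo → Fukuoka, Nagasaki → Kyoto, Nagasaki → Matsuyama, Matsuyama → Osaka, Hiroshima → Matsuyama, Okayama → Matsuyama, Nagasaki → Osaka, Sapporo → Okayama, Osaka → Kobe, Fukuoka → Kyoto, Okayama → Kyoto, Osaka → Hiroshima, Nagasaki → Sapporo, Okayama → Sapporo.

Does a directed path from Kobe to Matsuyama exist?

No

Kobe has no outgoing edges, so nothing is reachable from it.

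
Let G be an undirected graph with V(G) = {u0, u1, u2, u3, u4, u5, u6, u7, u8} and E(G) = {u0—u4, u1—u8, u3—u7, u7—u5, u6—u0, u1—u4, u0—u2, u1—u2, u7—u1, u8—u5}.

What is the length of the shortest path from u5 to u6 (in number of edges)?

5

Distance 0: u5.
Distance 1: u7, u8.
Distance 2: u1, u3.
Distance 3: u2, u4.
Distance 4: u0.
Distance 5: u6 — contains u6.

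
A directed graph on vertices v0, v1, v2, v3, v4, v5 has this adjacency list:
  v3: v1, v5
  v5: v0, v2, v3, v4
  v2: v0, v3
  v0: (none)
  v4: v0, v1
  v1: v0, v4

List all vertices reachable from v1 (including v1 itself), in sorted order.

Start at v1.
Its neighbours: v0, v4.
Nothing further is reachable.

v0, v1, v4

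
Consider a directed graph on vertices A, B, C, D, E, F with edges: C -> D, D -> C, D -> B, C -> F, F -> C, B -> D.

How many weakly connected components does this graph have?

3

From A: component {A}.
From B: component {B, C, D, F}.
From E: component {E}.
That's 3 components.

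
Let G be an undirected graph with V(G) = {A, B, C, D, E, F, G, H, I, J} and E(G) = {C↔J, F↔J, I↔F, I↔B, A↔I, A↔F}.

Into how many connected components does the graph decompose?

From A: component {A, B, C, F, I, J}.
From D: component {D}.
From E: component {E}.
From G: component {G}.
From H: component {H}.
That's 5 components.

5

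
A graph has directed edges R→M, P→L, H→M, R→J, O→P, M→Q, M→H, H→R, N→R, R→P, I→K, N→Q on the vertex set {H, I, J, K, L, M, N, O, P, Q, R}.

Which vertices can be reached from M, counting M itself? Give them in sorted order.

H, J, L, M, P, Q, R

Start at M.
Its neighbours: H, Q.
Then their neighbours: R.
Then next layer: J, P.
Then next layer: L.
Nothing further is reachable.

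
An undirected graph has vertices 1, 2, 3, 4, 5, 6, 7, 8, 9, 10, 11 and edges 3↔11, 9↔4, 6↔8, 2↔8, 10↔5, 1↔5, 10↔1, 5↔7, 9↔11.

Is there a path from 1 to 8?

No

Explore from 1.
Distance 1: reach 5, 10.
Distance 2: reach 7.
The search is exhausted without reaching 8; it lies in a different component.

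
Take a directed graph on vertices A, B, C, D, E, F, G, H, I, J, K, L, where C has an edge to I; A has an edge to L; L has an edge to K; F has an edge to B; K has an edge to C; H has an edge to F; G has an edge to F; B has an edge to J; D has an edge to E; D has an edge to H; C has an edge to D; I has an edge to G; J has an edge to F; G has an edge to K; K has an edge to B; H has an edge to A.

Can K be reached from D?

Explore from D.
Distance 1: reach E, H.
Distance 2: reach A, F.
Distance 3: reach B, L.
Distance 4: reach J, K.
Found K.

Yes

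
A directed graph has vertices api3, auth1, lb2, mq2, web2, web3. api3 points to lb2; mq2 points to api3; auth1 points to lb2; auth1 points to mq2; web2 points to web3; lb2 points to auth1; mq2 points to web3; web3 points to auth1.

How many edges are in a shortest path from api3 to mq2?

3

Distance 0: api3.
Distance 1: lb2.
Distance 2: auth1.
Distance 3: mq2 — contains mq2.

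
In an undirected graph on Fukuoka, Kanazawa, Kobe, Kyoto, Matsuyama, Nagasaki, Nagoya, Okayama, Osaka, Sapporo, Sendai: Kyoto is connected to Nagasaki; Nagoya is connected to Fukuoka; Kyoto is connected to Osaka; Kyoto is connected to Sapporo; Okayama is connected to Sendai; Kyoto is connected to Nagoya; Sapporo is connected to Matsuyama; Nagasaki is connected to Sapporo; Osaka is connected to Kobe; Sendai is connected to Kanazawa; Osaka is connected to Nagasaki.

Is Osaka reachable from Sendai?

No

Explore from Sendai.
Distance 1: reach Kanazawa, Okayama.
The search is exhausted without reaching Osaka; it lies in a different component.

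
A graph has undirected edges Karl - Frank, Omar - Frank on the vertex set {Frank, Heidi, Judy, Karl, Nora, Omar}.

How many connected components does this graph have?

4

From Frank: component {Frank, Karl, Omar}.
From Heidi: component {Heidi}.
From Judy: component {Judy}.
From Nora: component {Nora}.
That's 4 components.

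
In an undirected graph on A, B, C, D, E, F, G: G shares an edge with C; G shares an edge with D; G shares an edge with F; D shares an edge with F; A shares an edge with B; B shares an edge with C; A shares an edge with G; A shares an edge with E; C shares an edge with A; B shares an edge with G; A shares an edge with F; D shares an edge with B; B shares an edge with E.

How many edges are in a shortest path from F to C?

2

Distance 0: F.
Distance 1: A, D, G.
Distance 2: B, C, E — contains C.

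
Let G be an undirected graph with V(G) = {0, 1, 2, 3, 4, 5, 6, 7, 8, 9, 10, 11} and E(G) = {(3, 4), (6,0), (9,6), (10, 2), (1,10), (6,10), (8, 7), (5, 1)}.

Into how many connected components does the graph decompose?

From 0: component {0, 1, 2, 5, 6, 9, 10}.
From 3: component {3, 4}.
From 7: component {7, 8}.
From 11: component {11}.
That's 4 components.

4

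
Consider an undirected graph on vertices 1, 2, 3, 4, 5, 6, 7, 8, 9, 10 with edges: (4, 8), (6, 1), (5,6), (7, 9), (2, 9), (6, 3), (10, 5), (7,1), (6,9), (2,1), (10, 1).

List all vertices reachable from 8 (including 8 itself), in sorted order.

Start at 8.
Its neighbours: 4.
Nothing further is reachable.

4, 8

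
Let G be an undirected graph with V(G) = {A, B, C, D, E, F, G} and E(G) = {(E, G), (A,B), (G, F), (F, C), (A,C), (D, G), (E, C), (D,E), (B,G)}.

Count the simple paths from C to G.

4

C–A–B–G
C–E–D–G
C–E–G
C–F–G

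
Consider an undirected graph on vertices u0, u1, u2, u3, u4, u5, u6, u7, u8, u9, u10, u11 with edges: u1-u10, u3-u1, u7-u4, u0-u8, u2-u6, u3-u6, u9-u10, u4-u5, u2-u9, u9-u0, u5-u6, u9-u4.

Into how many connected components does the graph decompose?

2

From u0: component {u0, u1, u2, u3, u4, u5, u6, u7, u8, u9, u10}.
From u11: component {u11}.
That's 2 components.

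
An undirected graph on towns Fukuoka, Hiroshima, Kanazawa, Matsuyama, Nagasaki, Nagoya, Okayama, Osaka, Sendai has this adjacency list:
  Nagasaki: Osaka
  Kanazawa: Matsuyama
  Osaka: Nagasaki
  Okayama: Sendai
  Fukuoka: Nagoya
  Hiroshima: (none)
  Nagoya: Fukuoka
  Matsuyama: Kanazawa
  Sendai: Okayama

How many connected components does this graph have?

From Fukuoka: component {Fukuoka, Nagoya}.
From Hiroshima: component {Hiroshima}.
From Kanazawa: component {Kanazawa, Matsuyama}.
From Nagasaki: component {Nagasaki, Osaka}.
From Okayama: component {Okayama, Sendai}.
That's 5 components.

5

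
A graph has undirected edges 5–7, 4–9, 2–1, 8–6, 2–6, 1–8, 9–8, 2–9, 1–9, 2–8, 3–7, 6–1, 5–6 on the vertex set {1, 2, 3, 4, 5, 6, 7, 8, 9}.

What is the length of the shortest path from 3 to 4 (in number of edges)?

Distance 0: 3.
Distance 1: 7.
Distance 2: 5.
Distance 3: 6.
Distance 4: 1, 2, 8.
Distance 5: 9.
Distance 6: 4 — contains 4.

6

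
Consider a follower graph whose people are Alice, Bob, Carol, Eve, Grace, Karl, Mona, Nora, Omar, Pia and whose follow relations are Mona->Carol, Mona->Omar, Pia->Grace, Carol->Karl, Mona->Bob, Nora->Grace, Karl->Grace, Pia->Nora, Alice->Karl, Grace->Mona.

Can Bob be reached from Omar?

Omar has no outgoing edges, so nothing is reachable from it.

No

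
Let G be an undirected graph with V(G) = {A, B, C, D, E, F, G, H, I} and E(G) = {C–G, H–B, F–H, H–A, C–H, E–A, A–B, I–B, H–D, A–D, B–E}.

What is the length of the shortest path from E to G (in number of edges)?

Distance 0: E.
Distance 1: A, B.
Distance 2: D, H, I.
Distance 3: C, F.
Distance 4: G — contains G.

4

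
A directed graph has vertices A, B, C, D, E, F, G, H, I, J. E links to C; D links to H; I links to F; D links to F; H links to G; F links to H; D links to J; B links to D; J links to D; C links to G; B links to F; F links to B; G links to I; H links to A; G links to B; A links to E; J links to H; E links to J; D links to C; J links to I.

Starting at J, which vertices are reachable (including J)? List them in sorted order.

Start at J.
Its neighbours: D, H, I.
Then their neighbours: A, C, F, G.
Then next layer: B, E.
Every vertex is now reached.

A, B, C, D, E, F, G, H, I, J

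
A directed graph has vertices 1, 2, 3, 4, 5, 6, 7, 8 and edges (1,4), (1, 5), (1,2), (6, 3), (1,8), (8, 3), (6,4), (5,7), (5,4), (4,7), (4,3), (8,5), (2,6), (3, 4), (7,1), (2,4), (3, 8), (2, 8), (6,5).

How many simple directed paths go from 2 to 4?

2→4
2→6→3→4
2→6→3→8→5→4
2→6→3→8→5→7→1→4
2→6→4
2→6→5→4
2→6→5→7→1→4
2→6→5→7→1→8→3→4
2→8→3→4
2→8→5→4
2→8→5→7→1→4

11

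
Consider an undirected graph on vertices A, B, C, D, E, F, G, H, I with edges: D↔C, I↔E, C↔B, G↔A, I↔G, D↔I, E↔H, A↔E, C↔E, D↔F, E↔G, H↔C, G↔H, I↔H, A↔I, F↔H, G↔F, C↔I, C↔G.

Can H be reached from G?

Explore from G.
Distance 1: reach A, C, E, F, H, I.
Found H.

Yes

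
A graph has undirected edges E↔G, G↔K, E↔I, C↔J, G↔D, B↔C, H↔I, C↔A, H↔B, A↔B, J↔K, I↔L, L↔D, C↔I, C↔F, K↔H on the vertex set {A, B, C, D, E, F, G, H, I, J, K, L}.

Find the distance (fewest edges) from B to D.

4

Distance 0: B.
Distance 1: A, C, H.
Distance 2: F, I, J, K.
Distance 3: E, G, L.
Distance 4: D — contains D.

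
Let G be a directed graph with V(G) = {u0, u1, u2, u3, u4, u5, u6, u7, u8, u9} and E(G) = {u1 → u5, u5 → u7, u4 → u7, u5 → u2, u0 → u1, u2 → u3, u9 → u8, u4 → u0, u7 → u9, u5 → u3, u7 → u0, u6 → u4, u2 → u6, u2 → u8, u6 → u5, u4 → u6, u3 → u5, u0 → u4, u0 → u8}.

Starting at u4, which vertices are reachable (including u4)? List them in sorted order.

u0, u1, u2, u3, u4, u5, u6, u7, u8, u9

Start at u4.
Its neighbours: u0, u6, u7.
Then their neighbours: u1, u5, u8, u9.
Then next layer: u2, u3.
Every vertex is now reached.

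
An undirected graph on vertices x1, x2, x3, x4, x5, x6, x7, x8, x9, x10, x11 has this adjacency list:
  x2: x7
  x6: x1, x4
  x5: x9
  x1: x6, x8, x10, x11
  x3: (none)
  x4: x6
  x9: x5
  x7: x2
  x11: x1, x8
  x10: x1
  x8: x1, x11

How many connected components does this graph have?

4

From x1: component {x1, x4, x6, x8, x10, x11}.
From x2: component {x2, x7}.
From x3: component {x3}.
From x5: component {x5, x9}.
That's 4 components.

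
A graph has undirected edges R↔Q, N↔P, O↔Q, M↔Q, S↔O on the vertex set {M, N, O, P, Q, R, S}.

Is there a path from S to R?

Explore from S.
Distance 1: reach O.
Distance 2: reach Q.
Distance 3: reach M, R.
Found R.

Yes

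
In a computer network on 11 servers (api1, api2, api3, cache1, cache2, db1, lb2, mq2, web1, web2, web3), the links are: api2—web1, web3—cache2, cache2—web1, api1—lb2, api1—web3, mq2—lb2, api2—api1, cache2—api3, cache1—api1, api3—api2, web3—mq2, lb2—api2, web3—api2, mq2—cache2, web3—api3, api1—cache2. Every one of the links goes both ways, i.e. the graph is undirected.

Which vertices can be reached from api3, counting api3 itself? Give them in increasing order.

api1, api2, api3, cache1, cache2, lb2, mq2, web1, web3

Start at api3.
Its neighbours: api2, cache2, web3.
Then their neighbours: api1, lb2, mq2, web1.
Then next layer: cache1.
Nothing further is reachable.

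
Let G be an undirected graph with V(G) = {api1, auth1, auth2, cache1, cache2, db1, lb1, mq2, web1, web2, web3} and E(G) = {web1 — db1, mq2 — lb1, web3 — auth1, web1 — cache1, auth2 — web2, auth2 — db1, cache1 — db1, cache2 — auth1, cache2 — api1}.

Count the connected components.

From api1: component {api1, auth1, cache2, web3}.
From auth2: component {auth2, cache1, db1, web1, web2}.
From lb1: component {lb1, mq2}.
That's 3 components.

3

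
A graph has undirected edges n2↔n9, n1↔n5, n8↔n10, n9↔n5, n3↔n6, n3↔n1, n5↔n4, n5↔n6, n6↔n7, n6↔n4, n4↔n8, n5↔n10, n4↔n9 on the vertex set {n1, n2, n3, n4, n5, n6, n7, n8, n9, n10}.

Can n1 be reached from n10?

Explore from n10.
Distance 1: reach n5, n8.
Distance 2: reach n1, n4, n6, n9.
Found n1.

Yes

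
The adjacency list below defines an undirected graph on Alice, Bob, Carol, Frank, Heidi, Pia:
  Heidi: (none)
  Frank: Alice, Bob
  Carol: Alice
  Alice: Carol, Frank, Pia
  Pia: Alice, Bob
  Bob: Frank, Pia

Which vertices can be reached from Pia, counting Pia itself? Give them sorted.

Alice, Bob, Carol, Frank, Pia

Start at Pia.
Its neighbours: Alice, Bob.
Then their neighbours: Carol, Frank.
Nothing further is reachable.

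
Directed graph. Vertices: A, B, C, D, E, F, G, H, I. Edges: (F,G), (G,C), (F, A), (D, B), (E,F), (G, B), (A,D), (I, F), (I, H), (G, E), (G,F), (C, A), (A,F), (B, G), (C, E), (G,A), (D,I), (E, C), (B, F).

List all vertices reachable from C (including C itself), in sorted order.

A, B, C, D, E, F, G, H, I

Start at C.
Its neighbours: A, E.
Then their neighbours: D, F.
Then next layer: B, G, I.
Then next layer: H.
Every vertex is now reached.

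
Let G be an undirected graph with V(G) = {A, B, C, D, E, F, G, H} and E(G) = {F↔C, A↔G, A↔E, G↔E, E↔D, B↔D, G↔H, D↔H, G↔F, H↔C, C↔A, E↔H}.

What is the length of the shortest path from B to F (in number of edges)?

4

Distance 0: B.
Distance 1: D.
Distance 2: E, H.
Distance 3: A, C, G.
Distance 4: F — contains F.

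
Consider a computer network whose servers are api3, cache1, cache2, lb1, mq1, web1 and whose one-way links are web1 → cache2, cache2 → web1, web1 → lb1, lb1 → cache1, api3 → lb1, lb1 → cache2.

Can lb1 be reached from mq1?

mq1 has no outgoing edges, so nothing is reachable from it.

No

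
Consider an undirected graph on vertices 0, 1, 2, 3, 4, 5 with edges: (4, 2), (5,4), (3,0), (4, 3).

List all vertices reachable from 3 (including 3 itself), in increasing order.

0, 2, 3, 4, 5

Start at 3.
Its neighbours: 0, 4.
Then their neighbours: 2, 5.
Nothing further is reachable.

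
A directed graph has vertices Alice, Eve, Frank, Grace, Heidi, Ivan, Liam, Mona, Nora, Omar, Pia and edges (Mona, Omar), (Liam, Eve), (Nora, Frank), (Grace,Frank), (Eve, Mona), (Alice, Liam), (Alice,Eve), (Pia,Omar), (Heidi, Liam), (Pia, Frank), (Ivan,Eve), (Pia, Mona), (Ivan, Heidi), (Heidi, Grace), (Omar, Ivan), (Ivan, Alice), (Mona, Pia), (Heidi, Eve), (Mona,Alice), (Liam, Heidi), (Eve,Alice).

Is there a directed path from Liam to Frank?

Explore from Liam.
Distance 1: reach Eve, Heidi.
Distance 2: reach Alice, Grace, Mona.
Distance 3: reach Frank, Omar, Pia.
Found Frank.

Yes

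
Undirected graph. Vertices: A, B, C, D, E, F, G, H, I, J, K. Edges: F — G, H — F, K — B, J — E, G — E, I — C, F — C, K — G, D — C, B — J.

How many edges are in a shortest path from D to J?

Distance 0: D.
Distance 1: C.
Distance 2: F, I.
Distance 3: G, H.
Distance 4: E, K.
Distance 5: B, J — contains J.

5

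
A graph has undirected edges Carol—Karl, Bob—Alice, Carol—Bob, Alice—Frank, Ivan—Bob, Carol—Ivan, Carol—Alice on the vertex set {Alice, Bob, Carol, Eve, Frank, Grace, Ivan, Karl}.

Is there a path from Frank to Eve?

Explore from Frank.
Distance 1: reach Alice.
Distance 2: reach Bob, Carol.
Distance 3: reach Ivan, Karl.
The search is exhausted without reaching Eve; it lies in a different component.

No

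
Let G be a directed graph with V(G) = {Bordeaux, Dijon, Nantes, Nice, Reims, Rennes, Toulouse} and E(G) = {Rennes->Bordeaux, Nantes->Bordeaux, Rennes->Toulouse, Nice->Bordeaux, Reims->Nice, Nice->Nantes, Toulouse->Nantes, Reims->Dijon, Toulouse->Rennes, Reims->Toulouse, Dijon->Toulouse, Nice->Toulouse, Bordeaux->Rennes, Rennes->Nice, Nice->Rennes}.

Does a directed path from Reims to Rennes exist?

Yes

Explore from Reims.
Distance 1: reach Dijon, Nice, Toulouse.
Distance 2: reach Bordeaux, Nantes, Rennes.
Found Rennes.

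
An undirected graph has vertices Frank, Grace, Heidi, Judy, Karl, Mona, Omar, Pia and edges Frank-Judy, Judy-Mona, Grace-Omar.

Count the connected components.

5

From Frank: component {Frank, Judy, Mona}.
From Grace: component {Grace, Omar}.
From Heidi: component {Heidi}.
From Karl: component {Karl}.
From Pia: component {Pia}.
That's 5 components.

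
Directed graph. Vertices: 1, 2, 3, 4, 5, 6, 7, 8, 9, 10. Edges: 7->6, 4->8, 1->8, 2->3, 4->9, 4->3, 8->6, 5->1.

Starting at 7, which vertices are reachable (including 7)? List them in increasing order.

Start at 7.
Its neighbours: 6.
Nothing further is reachable.

6, 7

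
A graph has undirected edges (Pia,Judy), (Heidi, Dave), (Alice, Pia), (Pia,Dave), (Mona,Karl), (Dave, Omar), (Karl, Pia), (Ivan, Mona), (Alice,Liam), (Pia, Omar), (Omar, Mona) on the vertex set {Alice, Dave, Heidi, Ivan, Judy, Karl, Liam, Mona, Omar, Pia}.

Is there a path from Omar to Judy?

Explore from Omar.
Distance 1: reach Dave, Mona, Pia.
Distance 2: reach Alice, Heidi, Ivan, Judy, Karl.
Found Judy.

Yes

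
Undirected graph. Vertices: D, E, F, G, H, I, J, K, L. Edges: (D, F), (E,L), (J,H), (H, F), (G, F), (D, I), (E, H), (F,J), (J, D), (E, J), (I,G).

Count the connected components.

2

From D: component {D, E, F, G, H, I, J, L}.
From K: component {K}.
That's 2 components.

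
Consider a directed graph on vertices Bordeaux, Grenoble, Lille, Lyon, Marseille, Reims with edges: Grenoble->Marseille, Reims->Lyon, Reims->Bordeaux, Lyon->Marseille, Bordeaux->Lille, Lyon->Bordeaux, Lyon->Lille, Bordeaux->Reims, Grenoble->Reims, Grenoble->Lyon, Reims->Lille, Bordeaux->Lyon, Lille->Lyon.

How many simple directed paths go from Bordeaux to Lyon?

Bordeaux→Lille→Lyon
Bordeaux→Lyon
Bordeaux→Reims→Lille→Lyon
Bordeaux→Reims→Lyon

4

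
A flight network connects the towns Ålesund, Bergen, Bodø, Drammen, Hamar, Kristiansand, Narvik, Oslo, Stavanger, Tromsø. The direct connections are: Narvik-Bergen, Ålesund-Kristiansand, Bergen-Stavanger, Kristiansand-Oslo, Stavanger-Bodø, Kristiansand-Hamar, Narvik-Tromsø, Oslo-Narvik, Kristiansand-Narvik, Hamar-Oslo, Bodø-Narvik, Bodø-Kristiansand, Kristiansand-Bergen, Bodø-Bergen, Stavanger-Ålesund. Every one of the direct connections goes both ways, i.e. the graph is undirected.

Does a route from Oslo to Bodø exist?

Yes

Explore from Oslo.
Distance 1: reach Hamar, Kristiansand, Narvik.
Distance 2: reach Ålesund, Bergen, Bodø, Tromsø.
Found Bodø.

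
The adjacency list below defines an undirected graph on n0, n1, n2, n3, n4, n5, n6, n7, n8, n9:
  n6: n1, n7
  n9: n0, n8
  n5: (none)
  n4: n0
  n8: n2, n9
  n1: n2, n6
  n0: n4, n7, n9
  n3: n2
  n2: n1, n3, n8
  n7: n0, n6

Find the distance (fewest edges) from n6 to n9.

3

Distance 0: n6.
Distance 1: n1, n7.
Distance 2: n0, n2.
Distance 3: n3, n4, n8, n9 — contains n9.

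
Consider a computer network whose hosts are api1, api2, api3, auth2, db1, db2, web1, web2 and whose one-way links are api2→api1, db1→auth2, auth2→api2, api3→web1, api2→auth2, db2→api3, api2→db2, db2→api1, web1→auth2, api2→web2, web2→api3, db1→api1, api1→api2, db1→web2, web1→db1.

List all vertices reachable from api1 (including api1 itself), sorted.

api1, api2, api3, auth2, db1, db2, web1, web2

Start at api1.
Its neighbours: api2.
Then their neighbours: auth2, db2, web2.
Then next layer: api3.
Then next layer: web1.
Then next layer: db1.
Every vertex is now reached.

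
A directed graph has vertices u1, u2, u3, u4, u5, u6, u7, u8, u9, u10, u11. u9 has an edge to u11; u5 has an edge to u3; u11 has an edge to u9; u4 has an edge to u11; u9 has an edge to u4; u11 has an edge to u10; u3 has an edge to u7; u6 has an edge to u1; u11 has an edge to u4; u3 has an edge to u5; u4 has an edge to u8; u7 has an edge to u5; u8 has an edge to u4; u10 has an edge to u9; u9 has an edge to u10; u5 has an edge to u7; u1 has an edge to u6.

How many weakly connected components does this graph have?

4

From u1: component {u1, u6}.
From u2: component {u2}.
From u3: component {u3, u5, u7}.
From u4: component {u4, u8, u9, u10, u11}.
That's 4 components.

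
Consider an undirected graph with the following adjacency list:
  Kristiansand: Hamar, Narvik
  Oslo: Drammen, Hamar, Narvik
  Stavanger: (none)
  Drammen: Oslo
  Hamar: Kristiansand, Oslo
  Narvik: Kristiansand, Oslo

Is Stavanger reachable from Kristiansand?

Explore from Kristiansand.
Distance 1: reach Hamar, Narvik.
Distance 2: reach Oslo.
Distance 3: reach Drammen.
The search is exhausted without reaching Stavanger; it lies in a different component.

No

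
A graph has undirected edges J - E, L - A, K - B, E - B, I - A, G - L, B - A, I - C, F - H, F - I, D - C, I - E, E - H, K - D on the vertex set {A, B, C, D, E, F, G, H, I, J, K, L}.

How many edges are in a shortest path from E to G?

Distance 0: E.
Distance 1: B, H, I, J.
Distance 2: A, C, F, K.
Distance 3: D, L.
Distance 4: G — contains G.

4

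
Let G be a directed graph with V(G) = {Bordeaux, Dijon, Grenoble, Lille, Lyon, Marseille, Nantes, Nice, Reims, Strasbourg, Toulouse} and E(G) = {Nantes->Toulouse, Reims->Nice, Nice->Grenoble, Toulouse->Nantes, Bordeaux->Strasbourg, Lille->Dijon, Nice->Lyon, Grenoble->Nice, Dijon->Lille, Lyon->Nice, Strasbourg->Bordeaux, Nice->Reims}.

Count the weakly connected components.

5

From Bordeaux: component {Bordeaux, Strasbourg}.
From Dijon: component {Dijon, Lille}.
From Grenoble: component {Grenoble, Lyon, Nice, Reims}.
From Marseille: component {Marseille}.
From Nantes: component {Nantes, Toulouse}.
That's 5 components.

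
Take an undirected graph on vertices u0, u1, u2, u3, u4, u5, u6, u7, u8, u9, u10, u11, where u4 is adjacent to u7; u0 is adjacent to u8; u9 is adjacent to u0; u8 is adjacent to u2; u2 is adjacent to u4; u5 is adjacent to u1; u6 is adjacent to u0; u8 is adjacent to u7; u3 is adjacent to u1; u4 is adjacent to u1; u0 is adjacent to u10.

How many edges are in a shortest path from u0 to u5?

5

Distance 0: u0.
Distance 1: u6, u8, u9, u10.
Distance 2: u2, u7.
Distance 3: u4.
Distance 4: u1.
Distance 5: u3, u5 — contains u5.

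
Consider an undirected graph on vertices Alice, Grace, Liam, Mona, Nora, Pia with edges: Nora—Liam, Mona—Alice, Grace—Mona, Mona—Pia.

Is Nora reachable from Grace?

Explore from Grace.
Distance 1: reach Mona.
Distance 2: reach Alice, Pia.
The search is exhausted without reaching Nora; it lies in a different component.

No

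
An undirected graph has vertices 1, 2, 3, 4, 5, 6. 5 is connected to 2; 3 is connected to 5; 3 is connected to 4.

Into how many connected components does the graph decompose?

From 1: component {1}.
From 2: component {2, 3, 4, 5}.
From 6: component {6}.
That's 3 components.

3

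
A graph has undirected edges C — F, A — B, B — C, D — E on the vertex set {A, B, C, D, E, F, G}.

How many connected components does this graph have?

From A: component {A, B, C, F}.
From D: component {D, E}.
From G: component {G}.
That's 3 components.

3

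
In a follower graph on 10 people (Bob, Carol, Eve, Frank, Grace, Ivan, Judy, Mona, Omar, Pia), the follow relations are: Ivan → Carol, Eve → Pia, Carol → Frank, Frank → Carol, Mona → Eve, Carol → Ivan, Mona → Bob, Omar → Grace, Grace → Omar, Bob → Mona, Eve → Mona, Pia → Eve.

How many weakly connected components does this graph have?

4

From Bob: component {Bob, Eve, Mona, Pia}.
From Carol: component {Carol, Frank, Ivan}.
From Grace: component {Grace, Omar}.
From Judy: component {Judy}.
That's 4 components.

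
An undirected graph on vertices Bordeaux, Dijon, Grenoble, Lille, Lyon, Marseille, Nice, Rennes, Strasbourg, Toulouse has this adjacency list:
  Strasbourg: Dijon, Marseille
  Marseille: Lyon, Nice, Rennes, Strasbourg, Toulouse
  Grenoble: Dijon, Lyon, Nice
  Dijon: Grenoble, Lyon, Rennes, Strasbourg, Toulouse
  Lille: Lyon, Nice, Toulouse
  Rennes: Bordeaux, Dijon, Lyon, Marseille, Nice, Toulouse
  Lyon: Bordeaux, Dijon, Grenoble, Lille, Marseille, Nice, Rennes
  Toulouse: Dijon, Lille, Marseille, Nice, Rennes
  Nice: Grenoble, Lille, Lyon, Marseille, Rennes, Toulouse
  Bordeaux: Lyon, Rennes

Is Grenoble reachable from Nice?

Yes

Explore from Nice.
Distance 1: reach Grenoble, Lille, Lyon, Marseille, Rennes, Toulouse.
Found Grenoble.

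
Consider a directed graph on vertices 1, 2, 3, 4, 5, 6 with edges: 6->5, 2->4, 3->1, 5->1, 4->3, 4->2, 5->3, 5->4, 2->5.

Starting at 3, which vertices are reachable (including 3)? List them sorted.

1, 3

Start at 3.
Its neighbours: 1.
Nothing further is reachable.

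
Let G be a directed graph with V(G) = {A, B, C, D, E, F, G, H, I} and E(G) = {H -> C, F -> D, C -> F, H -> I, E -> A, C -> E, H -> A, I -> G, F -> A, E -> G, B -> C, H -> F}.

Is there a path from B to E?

Explore from B.
Distance 1: reach C.
Distance 2: reach E, F.
Found E.

Yes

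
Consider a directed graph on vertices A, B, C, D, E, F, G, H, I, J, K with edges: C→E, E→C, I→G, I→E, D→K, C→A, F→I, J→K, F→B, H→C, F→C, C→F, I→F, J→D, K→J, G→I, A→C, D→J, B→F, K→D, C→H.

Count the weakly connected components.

From A: component {A, B, C, E, F, G, H, I}.
From D: component {D, J, K}.
That's 2 components.

2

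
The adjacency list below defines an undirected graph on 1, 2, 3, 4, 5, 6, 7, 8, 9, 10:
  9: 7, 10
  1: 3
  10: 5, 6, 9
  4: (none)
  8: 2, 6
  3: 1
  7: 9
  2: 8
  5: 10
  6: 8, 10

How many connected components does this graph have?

3

From 1: component {1, 3}.
From 2: component {2, 5, 6, 7, 8, 9, 10}.
From 4: component {4}.
That's 3 components.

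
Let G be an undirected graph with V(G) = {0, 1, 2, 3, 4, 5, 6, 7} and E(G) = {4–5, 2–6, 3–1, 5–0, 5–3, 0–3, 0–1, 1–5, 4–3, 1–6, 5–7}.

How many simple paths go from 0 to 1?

7

0–1
0–3–1
0–3–4–5–1
0–3–5–1
0–5–1
0–5–3–1
0–5–4–3–1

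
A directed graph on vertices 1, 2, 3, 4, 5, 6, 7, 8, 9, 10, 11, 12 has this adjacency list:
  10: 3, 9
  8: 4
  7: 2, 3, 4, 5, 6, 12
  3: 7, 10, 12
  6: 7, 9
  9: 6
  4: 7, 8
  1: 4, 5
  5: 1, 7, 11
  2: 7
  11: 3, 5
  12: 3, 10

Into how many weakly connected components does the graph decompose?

From 1: component {1, 2, 3, 4, 5, 6, 7, 8, 9, 10, 11, 12}.
That's 1 component.

1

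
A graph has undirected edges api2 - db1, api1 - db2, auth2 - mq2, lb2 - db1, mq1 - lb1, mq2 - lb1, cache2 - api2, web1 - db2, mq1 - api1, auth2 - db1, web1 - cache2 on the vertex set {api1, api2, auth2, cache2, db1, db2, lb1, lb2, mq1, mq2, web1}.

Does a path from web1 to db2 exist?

Explore from web1.
Distance 1: reach cache2, db2.
Found db2.

Yes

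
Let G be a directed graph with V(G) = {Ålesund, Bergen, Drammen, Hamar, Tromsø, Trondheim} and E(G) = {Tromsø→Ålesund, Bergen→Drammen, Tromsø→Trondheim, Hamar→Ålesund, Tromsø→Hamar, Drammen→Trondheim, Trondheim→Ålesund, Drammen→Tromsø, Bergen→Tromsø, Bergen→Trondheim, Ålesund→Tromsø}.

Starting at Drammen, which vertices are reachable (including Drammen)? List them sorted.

Start at Drammen.
Its neighbours: Tromsø, Trondheim.
Then their neighbours: Ålesund, Hamar.
Nothing further is reachable.

Ålesund, Drammen, Hamar, Tromsø, Trondheim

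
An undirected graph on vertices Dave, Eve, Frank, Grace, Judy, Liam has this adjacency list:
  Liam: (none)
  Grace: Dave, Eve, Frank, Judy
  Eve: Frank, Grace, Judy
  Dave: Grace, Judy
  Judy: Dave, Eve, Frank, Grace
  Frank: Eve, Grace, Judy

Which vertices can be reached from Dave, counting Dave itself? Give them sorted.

Dave, Eve, Frank, Grace, Judy

Start at Dave.
Its neighbours: Grace, Judy.
Then their neighbours: Eve, Frank.
Nothing further is reachable.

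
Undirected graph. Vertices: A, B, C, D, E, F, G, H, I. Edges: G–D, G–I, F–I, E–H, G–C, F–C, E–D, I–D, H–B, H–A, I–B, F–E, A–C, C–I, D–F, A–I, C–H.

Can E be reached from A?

Yes

Explore from A.
Distance 1: reach C, H, I.
Distance 2: reach B, D, E, F, G.
Found E.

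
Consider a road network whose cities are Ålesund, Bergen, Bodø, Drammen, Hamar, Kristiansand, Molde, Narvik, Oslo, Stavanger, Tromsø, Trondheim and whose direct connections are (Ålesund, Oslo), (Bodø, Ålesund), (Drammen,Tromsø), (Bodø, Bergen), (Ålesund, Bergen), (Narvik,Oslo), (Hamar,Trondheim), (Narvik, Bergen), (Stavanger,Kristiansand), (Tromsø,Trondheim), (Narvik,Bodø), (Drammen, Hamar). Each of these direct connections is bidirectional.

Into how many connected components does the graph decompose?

From Ålesund: component {Ålesund, Bergen, Bodø, Narvik, Oslo}.
From Drammen: component {Drammen, Hamar, Tromsø, Trondheim}.
From Kristiansand: component {Kristiansand, Stavanger}.
From Molde: component {Molde}.
That's 4 components.

4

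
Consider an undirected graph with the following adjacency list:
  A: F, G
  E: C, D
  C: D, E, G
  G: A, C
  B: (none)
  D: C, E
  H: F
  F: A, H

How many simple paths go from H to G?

H–F–A–G

1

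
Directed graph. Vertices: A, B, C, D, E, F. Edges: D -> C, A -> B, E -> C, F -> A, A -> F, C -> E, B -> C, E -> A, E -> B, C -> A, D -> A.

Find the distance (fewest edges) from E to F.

Distance 0: E.
Distance 1: A, B, C.
Distance 2: F — contains F.

2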